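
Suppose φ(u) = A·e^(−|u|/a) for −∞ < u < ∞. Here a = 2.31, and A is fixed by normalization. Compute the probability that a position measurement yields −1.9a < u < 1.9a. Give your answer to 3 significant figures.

The probability is P = ∫ |φ|² du over [−1.9a, 1.9a].
The normalization integral ∫|φ|²du over the whole domain equals a·A², and A² cancels in the ratio.
Both integrals are even about u = 0, so only the u ≥ 0 halves are needed (the factors of 2 cancel). In terms of t = u/a (A² and the length scale cancel between numerator and denominator), P = [∫_{0}^{1.9} e^(-2·t) dt] / [∫_{0}^{∞} e^(-2·t) dt].
An antiderivative of e^(-2·t) is -e^(-2·t)/2; evaluating from 0 to 1.9 gives 1/2 - e^(-19/5)/2, while the full integral is 1/2.
Taking the ratio, P = 0.9776.

P ≈ 0.978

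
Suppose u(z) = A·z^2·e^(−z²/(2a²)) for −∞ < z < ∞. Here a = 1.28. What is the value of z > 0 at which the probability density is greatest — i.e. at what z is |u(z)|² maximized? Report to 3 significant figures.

The maximum of |u(z)|² occurs where its derivative vanishes.
Solving yields z = √(2)·a.
With a = 1.28, the value of z > 0 at which the probability density is greatest is 1.810.

z ≈ 1.81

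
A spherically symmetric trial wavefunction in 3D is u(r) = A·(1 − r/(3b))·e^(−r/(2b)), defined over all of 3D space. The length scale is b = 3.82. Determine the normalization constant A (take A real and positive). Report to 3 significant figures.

Require ∫ |u|² 4πr² dr = 1 over the whole domain.
∫|u|² 4πr² dr = A²·(8·π·b^3/3).
Hence A² = 1/[8·π·b^3/3].
Plugging in b = 3.82 yields A = 0.04627.

A ≈ 0.0463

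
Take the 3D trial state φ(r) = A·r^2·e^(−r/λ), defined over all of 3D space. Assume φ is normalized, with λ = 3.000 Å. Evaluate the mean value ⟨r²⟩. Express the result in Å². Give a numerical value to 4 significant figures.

⟨r^2⟩ ≈ 126.0 Å^2

The expectation value is the |φ|²-weighted average of r^2: ∫ r^2|φ|² 4πr² dr.
Recall ∫₀^∞ r^m e^(−r/β) dr = m!·β^(m+1), since the A² factors cancel between numerator and denominator, ⟨r²⟩ = 14·λ^2.
With λ = 3.000, ⟨r^2⟩ = 126.00.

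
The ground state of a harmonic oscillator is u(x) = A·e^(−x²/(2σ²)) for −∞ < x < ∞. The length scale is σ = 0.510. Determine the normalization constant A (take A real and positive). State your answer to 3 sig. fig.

The normalization condition is ∫|u|² dx = 1 from −∞ to ∞.
With ∫_{−∞}^{∞} x^(2m) e^(−αx²) dx = (2m−1)!!·√π / (2^m α^(m+1/2)), with u = A·e^(−x²/(2σ²)), the integral evaluates to A²·[√(π)·σ].
Setting this equal to 1 gives A² = 1/(√(π)·σ).
Plugging in σ = 0.510 yields A = 1.052.

A ≈ 1.05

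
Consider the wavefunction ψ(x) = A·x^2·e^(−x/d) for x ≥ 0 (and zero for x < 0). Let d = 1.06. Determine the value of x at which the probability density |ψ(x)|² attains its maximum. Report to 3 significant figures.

Set d/dx [|ψ(x)|²] = 0 and solve for x > 0.
Solving yields x = 2·d.
With d = 1.06, the most probable position is 2.120.

x ≈ 2.12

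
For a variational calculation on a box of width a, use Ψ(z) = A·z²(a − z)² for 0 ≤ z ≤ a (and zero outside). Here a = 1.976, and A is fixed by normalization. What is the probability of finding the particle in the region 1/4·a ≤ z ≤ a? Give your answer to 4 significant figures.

P = ∫_{1/4·a}^{a} |Ψ(z)|² dz.
With A² fixed by ∫|Ψ|² = 1, i.e. A² = (a^9/630)^(−1), substitute and integrate.
In terms of u = z/a (A² and the length scale cancel between numerator and denominator), P = [∫_{1/4}^{1} u^4·(1 - u)^4 du] / [∫_{0}^{1} u^4·(1 - u)^4 du].
Using ∫ u^4·(1 - u)^4 du = u^5·(70·u^4 - 315·u^3 + 540·u^2 - 420·u + 126)/630, the numerator is ≈ 0.00150964 and the denominator is 1/630.
The result is P = 0.95107.

P ≈ 0.9511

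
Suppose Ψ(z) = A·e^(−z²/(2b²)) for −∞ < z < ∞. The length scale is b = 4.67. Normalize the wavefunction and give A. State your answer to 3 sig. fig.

The normalization condition is ∫|Ψ|² dz = 1 from −∞ to ∞.
Carrying out the integral gives A² · √(π)·b.
Setting this equal to 1 gives A² = 1/(√(π)·b).
Plugging in b = 4.67 yields A = 0.3476.

A ≈ 0.348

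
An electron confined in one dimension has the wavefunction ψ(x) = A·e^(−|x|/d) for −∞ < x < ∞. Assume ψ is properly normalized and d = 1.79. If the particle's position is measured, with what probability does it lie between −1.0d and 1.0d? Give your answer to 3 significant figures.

P ≈ 0.865

The probability is P = ∫ |ψ|² dx over [−1.0d, 1.0d].
With A² fixed by ∫|ψ|² = 1, i.e. A² = (d)^(−1), substitute and integrate.
By symmetry take twice the x ≥ 0 contribution in numerator and denominator; the 2's cancel. Let u = x/d; then A² and the length scale cancel, so P = ∫_{0}^{1.0} e^(-2·u) du ÷ ∫_{0}^{∞} e^(-2·u) du.
An antiderivative of e^(-2·u) is -e^(-2·u)/2; evaluating from 0 to 1.0 gives 1/2 - e^(-2)/2, while the full integral is 1/2.
This works out to P = 0.8647.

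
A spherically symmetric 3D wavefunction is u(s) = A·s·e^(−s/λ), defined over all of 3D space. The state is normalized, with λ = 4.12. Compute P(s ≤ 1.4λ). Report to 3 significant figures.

P ≈ 0.152

P = ∫ |u|² 4πs² ds over s ≤ 1.4λ.
The full normalization integral is A²·[3·π·λ^5] = 1, fixing A².
Substituting t = s/λ, A², 4π and the length scale all cancel in the ratio: P = ∫_{0}^{1.4} t^4·e^(-2·t) dt / ∫_{0}^{∞} t^4·e^(-2·t) dt.
Using ∫ t^4·e^(-2·t) dt = -(t^4/2 + t^3 + 3·t^2/2 + 3·t/2 + 3/4)·e^(-2·t), the numerator is ≈ 0.11424 and the denominator is 3/4.
This evaluates to P = 0.1523.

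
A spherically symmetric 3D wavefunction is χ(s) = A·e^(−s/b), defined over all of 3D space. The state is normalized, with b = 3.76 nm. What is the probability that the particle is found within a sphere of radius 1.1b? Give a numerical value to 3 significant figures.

Integrate the radial probability density 4πs²|χ|² over s ≤ 1.1b.
A² is fixed by ∫₀^∞ 4πs²|χ|² ds = 1, i.e. A² = (π·b^3)^(−1).
Let u = s/b; then A², 4π and the length scale all cancel, so P = ∫_{0}^{1.1} u^2·e^(-2·u) du ÷ ∫_{0}^{∞} u^2·e^(-2·u) du.
With ∫ u^2·e^(-2·u) du = -(2·u^2 + 2·u + 1)·e^(-2·u)/4 + C, the region integral is 1/4 - 281·e^(-11/5)/200 and the full one is 1/4.
Taking the ratio yields P = 0.3773.

P ≈ 0.377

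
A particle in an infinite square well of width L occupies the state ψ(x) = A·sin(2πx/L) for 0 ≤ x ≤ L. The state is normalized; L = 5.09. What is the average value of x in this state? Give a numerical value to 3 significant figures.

⟨x⟩ = ∫ x |ψ|² dx over the full domain.
Evaluating both integrals, ⟨x⟩ = L/2.
With L = 5.09, ⟨x⟩ = 2.545.

⟨x⟩ ≈ 2.55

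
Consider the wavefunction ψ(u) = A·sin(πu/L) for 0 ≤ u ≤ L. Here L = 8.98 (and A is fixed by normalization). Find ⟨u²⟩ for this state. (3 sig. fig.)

The expectation value is the |ψ|²-weighted average of u^2: ∫ u^2|ψ|² du.
The ratio of the moment integral to the normalization integral gives ⟨u²⟩ = -L^2/(2·π^2) + L^2/3.
With L = 8.98, ⟨u^2⟩ = 22.79.

⟨u^2⟩ ≈ 22.8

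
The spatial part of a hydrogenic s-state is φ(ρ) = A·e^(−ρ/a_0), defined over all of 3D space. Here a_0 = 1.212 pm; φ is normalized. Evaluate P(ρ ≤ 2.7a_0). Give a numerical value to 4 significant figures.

P ≈ 0.9052

With dV = 4πρ²dρ, the probability is ∫|φ|² dV over ρ ≤ 2.7a_0.
A² is fixed by ∫₀^∞ 4πρ²|φ|² dρ = 1, i.e. A² = (π·a_0^3)^(−1).
In terms of u = ρ/a_0 (A², 4π and the length scale all cancel between numerator and denominator), P = [∫_{0}^{2.7} u^2·e^(-2·u) du] / [∫_{0}^{∞} u^2·e^(-2·u) du].
An antiderivative of u^2·e^(-2·u) is -(2·u^2 + 2·u + 1)·e^(-2·u)/4; evaluating from 0 to 2.7 gives 1/4 - 1049·e^(-27/5)/200, while the full integral is 1/4.
This evaluates to P = 0.90524.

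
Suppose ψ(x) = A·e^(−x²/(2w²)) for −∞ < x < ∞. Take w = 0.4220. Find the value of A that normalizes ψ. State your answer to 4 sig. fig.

A ≈ 1.156

We need A² ∫|f|² dx = 1, taking the integral from −∞ to ∞.
Using the Gaussian integral ∫_{−∞}^{∞} e^(−αx²) dx = √(π/α), ∫|ψ|² dx = A²·(√(π)·w).
So A² = (√(π)·w)^(−1).
With w = 0.4220: A² = 1.3369 and A = 1.1563.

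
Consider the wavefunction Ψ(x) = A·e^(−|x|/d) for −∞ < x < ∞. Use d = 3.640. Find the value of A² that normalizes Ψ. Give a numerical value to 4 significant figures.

We need A² ∫|f|² dx = 1, taking the integral from −∞ to ∞.
With Ψ = A·e^(−|x|/d), the integral evaluates to A²·[d].
Setting this equal to 1 gives A² = 1/(d).
Substituting d = 3.640 gives A² = 0.27473, so A = 0.52414.

A^2 ≈ 0.2747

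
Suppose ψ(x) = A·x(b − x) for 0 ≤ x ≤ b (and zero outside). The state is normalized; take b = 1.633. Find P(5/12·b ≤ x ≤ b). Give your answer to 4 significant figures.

The probability is P = ∫ |ψ|² dx over [5/12·b, b].
The normalization integral ∫|ψ|²dx over the whole domain equals b^5/30·A², and A² cancels in the ratio.
In terms of u = x/b (A² and the length scale cancel between numerator and denominator), P = [∫_{5/12}^{1} u^2·(1 - u)^2 du] / [∫_{0}^{1} u^2·(1 - u)^2 du].
Using ∫ u^2·(1 - u)^2 du = u^3·(6·u^2 - 15·u + 10)/30, the numerator is ≈ 0.0217794 and the denominator is 1/30.
Taking the ratio, P = 0.65338.

P ≈ 0.6534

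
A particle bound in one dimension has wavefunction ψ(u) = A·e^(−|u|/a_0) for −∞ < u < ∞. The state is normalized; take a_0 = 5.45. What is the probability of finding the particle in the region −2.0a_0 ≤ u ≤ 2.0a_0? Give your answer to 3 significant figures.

|ψ|² is the probability density, so P = ∫_{−2.0a_0}^{2.0a_0} |ψ|² du.
With A² fixed by ∫|ψ|² = 1, i.e. A² = (a_0)^(−1), substitute and integrate.
By symmetry take twice the u ≥ 0 contribution in numerator and denominator; the 2's cancel. Let t = u/a_0; then A² and the length scale cancel, so P = ∫_{0}^{2.0} e^(-2·t) dt ÷ ∫_{0}^{∞} e^(-2·t) dt.
Using ∫ e^(-2·t) dt = -e^(-2·t)/2, the numerator is 1/2 - e^(-4)/2 and the denominator is 1/2.
Evaluating gives P = 0.9817.

P ≈ 0.982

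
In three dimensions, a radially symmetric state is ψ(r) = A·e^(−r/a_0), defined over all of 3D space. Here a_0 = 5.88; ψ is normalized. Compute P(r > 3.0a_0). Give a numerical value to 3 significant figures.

P ≈ 0.0620

Integrate the radial probability density 4πr²|ψ|² over r > 3.0a_0.
Normalization gives A² = 1/(π·a_0^3).
Substituting u = r/a_0, A², 4π and the length scale all cancel in the ratio: P = ∫_{3.0}^{∞} u^2·e^(-2·u) du / ∫_{0}^{∞} u^2·e^(-2·u) du.
Using ∫ u^2·e^(-2·u) du = -(2·u^2 + 2·u + 1)·e^(-2·u)/4, the numerator is 25·e^(-6)/4 and the denominator is 1/4.
This evaluates to P = 0.06197.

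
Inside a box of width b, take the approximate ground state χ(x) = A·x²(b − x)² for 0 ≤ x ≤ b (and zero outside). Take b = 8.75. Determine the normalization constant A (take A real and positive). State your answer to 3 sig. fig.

Normalization requires ∫|χ|² dx = 1, integrated from 0 to b.
Expanding the polynomial and integrating term by term, carrying out the integral gives A² · b^9/630.
Setting this equal to 1 gives A² = 1/(b^9/630).
Plugging in b = 8.75 yields A = 0.001448.

A ≈ 0.00145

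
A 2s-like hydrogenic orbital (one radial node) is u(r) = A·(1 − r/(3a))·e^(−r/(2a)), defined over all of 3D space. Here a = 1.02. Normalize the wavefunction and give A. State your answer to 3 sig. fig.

The normalization condition is ∫|u|² 4πr² dr = 1 from 0 to ∞.
In 3D with spherical symmetry the volume element is 4πr² dr.
Recall ∫₀^∞ r^m e^(−r/β) dr = m!·β^(m+1), ∫|u|² 4πr² dr = A²·(8·π·a^3/3).
So A² = (8·π·a^3/3)^(−1).
Plugging in a = 1.02 yields A = 0.3354.

A ≈ 0.335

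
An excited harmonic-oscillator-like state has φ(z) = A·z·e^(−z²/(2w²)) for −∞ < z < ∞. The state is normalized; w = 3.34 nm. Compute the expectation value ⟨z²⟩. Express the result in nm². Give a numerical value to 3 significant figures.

⟨z^2⟩ ≈ 16.7 nm^2

By definition ⟨z²⟩ = ∫ z^2 |φ(z)|² dz.
Differentiating ∫e^(−αz²) dz = √(π/α) under α to get the higher moments, evaluating both integrals, ⟨z²⟩ = 3·w^2/2.
Putting w = 3.34 gives 16.73.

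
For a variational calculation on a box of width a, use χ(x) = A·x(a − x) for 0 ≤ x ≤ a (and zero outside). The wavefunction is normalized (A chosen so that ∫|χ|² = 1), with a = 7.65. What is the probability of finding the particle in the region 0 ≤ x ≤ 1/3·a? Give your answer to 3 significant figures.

P ≈ 0.210

The probability is P = ∫ |χ|² dx over [0, 1/3·a].
Since A² = 1/(a^5/30), this is the region integral divided by the full normalization integral.
Let u = x/a; then A² and the length scale cancel, so P = ∫_{0}^{1/3} u^2·(1 - u)^2 du ÷ ∫_{0}^{1} u^2·(1 - u)^2 du.
An antiderivative of u^2·(1 - u)^2 is u^3·(6·u^2 - 15·u + 10)/30; evaluating from 0 to 1/3 gives 17/2430, while the full integral is 1/30.
The result is P = 17/81.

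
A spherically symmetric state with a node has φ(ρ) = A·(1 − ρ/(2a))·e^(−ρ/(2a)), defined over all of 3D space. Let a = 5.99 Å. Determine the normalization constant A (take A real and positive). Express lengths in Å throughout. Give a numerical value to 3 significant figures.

Require ∫ |φ|² 4πρ² dρ = 1 over the whole domain.
With ∫₀^∞ ρ^4 e^(−αρ) dρ = 4!/α^5, ∫|φ|² 4πρ² dρ = A²·(8·π·a^3).
Hence A² = 1/[8·π·a^3].
With a = 5.99: A² = 0.0001851 and A = 0.01361.

A ≈ 0.0136 Å^(-3/2)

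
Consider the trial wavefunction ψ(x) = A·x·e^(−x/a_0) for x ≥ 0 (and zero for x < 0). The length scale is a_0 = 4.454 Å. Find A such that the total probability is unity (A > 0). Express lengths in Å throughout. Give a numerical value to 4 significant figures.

A ≈ 0.2128 Å^(-3/2)

We need A² ∫|f|² dx = 1, taking the integral from 0 to ∞.
Recall ∫₀^∞ x^m e^(−x/β) dx = m!·β^(m+1), with ψ = A·x·e^(−x/a_0), the integral evaluates to A²·[a_0^3/4].
With a_0 = 4.454: A² = 0.045270 and A = 0.21277.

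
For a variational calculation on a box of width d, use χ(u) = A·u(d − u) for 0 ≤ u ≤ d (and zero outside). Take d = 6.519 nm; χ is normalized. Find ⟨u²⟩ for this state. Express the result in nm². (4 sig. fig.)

⟨u^2⟩ ≈ 12.14 nm^2

The expectation value is the |χ|²-weighted average of u^2: ∫ u^2|χ|² du.
Expanding the polynomial and integrating term by term, since the A² factors cancel between numerator and denominator, ⟨u²⟩ = 2·d^2/7.
Putting d = 6.519 gives 12.142.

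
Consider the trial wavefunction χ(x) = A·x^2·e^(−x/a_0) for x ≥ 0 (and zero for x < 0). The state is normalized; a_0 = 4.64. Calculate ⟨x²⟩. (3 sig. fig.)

⟨x^2⟩ ≈ 161

⟨x²⟩ = ∫ x^2 |χ|² dx over the full domain.
With ∫₀^∞ x^6 e^(−αx) dx = 6!/α^7, since the A² factors cancel between numerator and denominator, ⟨x²⟩ = 15·a_0^2/2.
Putting a_0 = 4.64 gives 161.5.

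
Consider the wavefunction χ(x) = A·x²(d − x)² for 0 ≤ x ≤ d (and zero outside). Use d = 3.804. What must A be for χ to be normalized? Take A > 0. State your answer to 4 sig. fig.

A ≈ 0.06146

Normalization requires ∫|χ|² dx = 1, integrated from 0 to d.
Expanding the polynomial and integrating term by term, with χ = A·x²(d − x)², the integral evaluates to A²·[d^9/630].
So A² = (d^9/630)^(−1).
Plugging in d = 3.804 yields A = 0.061459.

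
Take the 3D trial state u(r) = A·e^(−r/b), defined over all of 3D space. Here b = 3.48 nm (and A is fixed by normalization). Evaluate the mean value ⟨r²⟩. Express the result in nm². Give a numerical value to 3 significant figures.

The expectation value is the |u|²-weighted average of r^2: ∫ r^2|u|² 4πr² dr.
Since the A² factors cancel between numerator and denominator, ⟨r²⟩ = 3·b^2.
With b = 3.48, ⟨r^2⟩ = 36.33.

⟨r^2⟩ ≈ 36.3 nm^2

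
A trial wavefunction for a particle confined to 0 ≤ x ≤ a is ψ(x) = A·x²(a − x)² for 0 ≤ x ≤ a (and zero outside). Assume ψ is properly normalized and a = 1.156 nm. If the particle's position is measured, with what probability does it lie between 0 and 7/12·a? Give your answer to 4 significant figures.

P ≈ 0.6977

The probability is P = ∫ |ψ|² dx over [0, 7/12·a].
With A² fixed by ∫|ψ|² = 1, i.e. A² = (a^9/630)^(−1), substitute and integrate.
In terms of u = x/a (A² and the length scale cancel between numerator and denominator), P = [∫_{0}^{7/12} u^4·(1 - u)^4 du] / [∫_{0}^{1} u^4·(1 - u)^4 du].
With ∫ u^4·(1 - u)^4 du = u^5·(70·u^4 - 315·u^3 + 540·u^2 - 420·u + 126)/630 + C, the region integral is ≈ 0.00110741 and the full one is 1/630.
The result is P = 0.69767.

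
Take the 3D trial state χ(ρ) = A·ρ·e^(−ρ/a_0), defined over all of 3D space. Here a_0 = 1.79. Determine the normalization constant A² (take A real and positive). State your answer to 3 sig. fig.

Normalization requires ∫|χ|² 4πρ² dρ = 1, integrated from 0 to ∞.
The angular integral contributes 4π, leaving ∫₀^∞ ρ²|χ|² dρ.
Recall ∫₀^∞ ρ^m e^(−ρ/β) dρ = m!·β^(m+1), the integral (without the A² prefactor) comes out to 3·π·a_0^5.
So A² = (3·π·a_0^5)^(−1).
With a_0 = 1.79: A² = 0.005774 and A = 0.07599.

A^2 ≈ 0.00577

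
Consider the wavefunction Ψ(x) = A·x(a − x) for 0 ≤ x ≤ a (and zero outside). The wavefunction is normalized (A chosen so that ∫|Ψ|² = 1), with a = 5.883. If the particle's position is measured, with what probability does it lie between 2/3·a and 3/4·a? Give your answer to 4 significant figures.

The probability is P = ∫ |Ψ|² dx over [2/3·a, 3/4·a].
Since A² = 1/(a^5/30), this is the region integral divided by the full normalization integral.
In terms of u = x/a (A² and the length scale cancel between numerator and denominator), P = [∫_{2/3}^{3/4} u^2·(1 - u)^2 du] / [∫_{0}^{1} u^2·(1 - u)^2 du].
With ∫ u^2·(1 - u)^2 du = u^3·(6·u^2 - 15·u + 10)/30 + C, the region integral is ≈ 0.00354536 and the full one is 1/30.
Taking the ratio, P = 0.10636.

P ≈ 0.1064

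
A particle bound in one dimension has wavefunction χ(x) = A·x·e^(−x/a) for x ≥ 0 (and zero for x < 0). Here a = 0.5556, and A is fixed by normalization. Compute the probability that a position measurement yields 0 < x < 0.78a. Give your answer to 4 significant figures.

P ≈ 0.2064

|χ|² is the probability density, so P = ∫_{0}^{0.78a} |χ|² dx.
Since A² = 1/(a^3/4), this is the region integral divided by the full normalization integral.
Substituting u = x/a, A² and the length scale cancel in the ratio: P = ∫_{0}^{0.78} u^2·e^(-2·u) du / ∫_{0}^{∞} u^2·e^(-2·u) du.
With ∫ u^2·e^(-2·u) du = -(2·u^2 + 2·u + 1)·e^(-2·u)/4 + C, the region integral is 1/4 - 4721·e^(-39/25)/5000 and the full one is 1/4.
Taking the ratio, P = 0.20636.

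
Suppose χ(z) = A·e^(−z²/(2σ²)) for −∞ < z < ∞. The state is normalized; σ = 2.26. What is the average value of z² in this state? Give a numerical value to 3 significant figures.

⟨z²⟩ = ∫ z^2 |χ|² dz over the full domain.
Using the Gaussian integral ∫_{−∞}^{∞} e^(−αz²) dz = √(π/α), since the A² factors cancel between numerator and denominator, ⟨z²⟩ = σ^2/2.
Putting σ = 2.26 gives 2.554.

⟨z^2⟩ ≈ 2.55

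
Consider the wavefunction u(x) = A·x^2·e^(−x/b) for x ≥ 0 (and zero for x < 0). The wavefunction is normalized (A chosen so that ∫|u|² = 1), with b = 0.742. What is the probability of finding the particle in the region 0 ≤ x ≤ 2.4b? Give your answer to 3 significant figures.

P ≈ 0.524

|u|² is the probability density, so P = ∫_{0}^{2.4b} |u|² dx.
With A² fixed by ∫|u|² = 1, i.e. A² = (3·b^5/4)^(−1), substitute and integrate.
Let t = x/b; then A² and the length scale cancel, so P = ∫_{0}^{2.4} t^4·e^(-2·t) dt ÷ ∫_{0}^{∞} t^4·e^(-2·t) dt.
With ∫ t^4·e^(-2·t) dt = -(t^4/2 + t^3 + 3·t^2/2 + 3·t/2 + 3/4)·e^(-2·t) + C, the region integral is ≈ 0.39281 and the full one is 3/4.
Evaluating gives P = 0.5237.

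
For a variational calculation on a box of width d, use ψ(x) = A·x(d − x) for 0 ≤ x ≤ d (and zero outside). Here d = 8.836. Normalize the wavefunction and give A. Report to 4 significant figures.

A ≈ 0.02360

We need A² ∫|f|² dx = 1, taking the integral from 0 to d.
∫|ψ|² dx = A²·(d^5/30).
Setting this equal to 1 gives A² = 1/(d^5/30).
Substituting d = 8.836 gives A² = 0.00055698, so A = 0.023601.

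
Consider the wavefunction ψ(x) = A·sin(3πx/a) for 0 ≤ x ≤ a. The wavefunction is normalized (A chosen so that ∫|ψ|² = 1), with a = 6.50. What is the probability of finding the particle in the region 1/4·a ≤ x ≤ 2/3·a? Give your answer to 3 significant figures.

The probability is P = ∫ |ψ|² dx over [1/4·a, 2/3·a].
The normalization integral ∫|ψ|²dx over the whole domain equals a/2·A², and A² cancels in the ratio.
In terms of u = x/a (A² and the length scale cancel between numerator and denominator), P = [∫_{1/4}^{2/3} sin(3·π·u)^2 du] / [∫_{0}^{1} sin(3·π·u)^2 du].
An antiderivative of sin(3·π·u)^2 is u/2 - sin(6·π·u)/(12·π); evaluating from 1/4 to 2/3 gives 5/24 - 1/(12·π), while the full integral is 1/2.
Evaluating gives P = (-2 + 5·π)/(12·π).

P ≈ 0.364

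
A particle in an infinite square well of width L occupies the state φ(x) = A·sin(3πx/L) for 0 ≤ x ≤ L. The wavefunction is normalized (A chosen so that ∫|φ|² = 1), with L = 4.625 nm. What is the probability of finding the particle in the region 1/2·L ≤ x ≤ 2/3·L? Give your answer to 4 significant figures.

|φ|² is the probability density, so P = ∫_{1/2·L}^{2/3·L} |φ|² dx.
With A² fixed by ∫|φ|² = 1, i.e. A² = (L/2)^(−1), substitute and integrate.
In terms of u = x/L (A² and the length scale cancel between numerator and denominator), P = [∫_{1/2}^{2/3} sin(3·π·u)^2 du] / [∫_{0}^{1} sin(3·π·u)^2 du].
With ∫ sin(3·π·u)^2 du = u/2 - sin(6·π·u)/(12·π) + C, the region integral is 1/12 and the full one is 1/2.
This works out to P = 1/6.

P ≈ 0.1667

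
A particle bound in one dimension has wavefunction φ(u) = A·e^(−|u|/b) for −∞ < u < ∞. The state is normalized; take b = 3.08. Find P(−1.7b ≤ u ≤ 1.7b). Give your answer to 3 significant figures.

P ≈ 0.967

The probability is P = ∫ |φ|² du over [−1.7b, 1.7b].
The normalization integral ∫|φ|²du over the whole domain equals b·A², and A² cancels in the ratio.
By symmetry take twice the u ≥ 0 contribution in numerator and denominator; the 2's cancel. Let t = u/b; then A² and the length scale cancel, so P = ∫_{0}^{1.7} e^(-2·t) dt ÷ ∫_{0}^{∞} e^(-2·t) dt.
With ∫ e^(-2·t) dt = -e^(-2·t)/2 + C, the region integral is 1/2 - e^(-17/5)/2 and the full one is 1/2.
The result is P = 0.9666.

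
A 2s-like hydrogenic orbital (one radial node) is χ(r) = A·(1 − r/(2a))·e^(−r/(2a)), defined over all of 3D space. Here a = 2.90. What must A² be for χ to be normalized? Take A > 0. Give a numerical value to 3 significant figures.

A^2 ≈ 0.00163

Require ∫ |χ|² 4πr² dr = 1 over the whole domain.
In 3D with spherical symmetry the volume element is 4πr² dr.
∫|χ|² 4πr² dr = A²·(8·π·a^3).
Setting this equal to 1 gives A² = 1/(8·π·a^3).
With a = 2.90: A² = 0.001631 and A = 0.04039.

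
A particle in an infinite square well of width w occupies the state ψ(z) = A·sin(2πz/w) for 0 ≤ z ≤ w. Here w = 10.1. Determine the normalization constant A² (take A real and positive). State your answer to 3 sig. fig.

Require ∫ |ψ|² dz = 1 over the whole domain.
The integral (without the A² prefactor) comes out to w/2.
Hence A² = 1/[w/2].
Plugging in w = 10.1 yields A = 0.4450.

A^2 ≈ 0.198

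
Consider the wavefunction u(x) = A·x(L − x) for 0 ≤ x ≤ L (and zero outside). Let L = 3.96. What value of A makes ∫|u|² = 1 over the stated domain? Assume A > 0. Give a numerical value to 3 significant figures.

Normalization requires ∫|u|² dx = 1, integrated from 0 to L.
Expanding the polynomial and integrating term by term, ∫|u|² dx = A²·(L^5/30).
Setting this equal to 1 gives A² = 1/(L^5/30).
With L = 3.96: A² = 0.03081 and A = 0.1755.

A ≈ 0.176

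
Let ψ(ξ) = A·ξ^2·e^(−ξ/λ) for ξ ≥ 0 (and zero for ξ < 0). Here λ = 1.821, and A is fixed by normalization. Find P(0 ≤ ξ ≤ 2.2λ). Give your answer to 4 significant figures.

The probability is P = ∫ |ψ|² dξ over [0, 2.2λ].
With A² fixed by ∫|ψ|² = 1, i.e. A² = (3·λ^5/4)^(−1), substitute and integrate.
Let u = ξ/λ; then A² and the length scale cancel, so P = ∫_{0}^{2.2} u^4·e^(-2·u) du ÷ ∫_{0}^{∞} u^4·e^(-2·u) du.
With ∫ u^4·e^(-2·u) du = -(u^4/2 + u^3 + 3·u^2/2 + 3·u/2 + 3/4)·e^(-2·u) + C, the region integral is ≈ 0.336612 and the full one is 3/4.
The result is P = 0.44882.

P ≈ 0.4488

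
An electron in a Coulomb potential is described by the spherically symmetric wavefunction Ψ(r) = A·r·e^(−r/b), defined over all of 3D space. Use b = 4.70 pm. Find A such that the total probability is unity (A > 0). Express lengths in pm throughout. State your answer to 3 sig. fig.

Require ∫ |Ψ|² 4πr² dr = 1 over the whole domain.
(Spherical symmetry: dV = 4πr² dr.)
Using ∫₀^∞ rⁿ e^(−αr) dr = n!/αⁿ⁺¹, the integral (without the A² prefactor) comes out to 3·π·b^5.
Hence A² = 1/[3·π·b^5].
With b = 4.70: A² = 0.00004626 and A = 0.006802.

A ≈ 0.00680 pm^(-5/2)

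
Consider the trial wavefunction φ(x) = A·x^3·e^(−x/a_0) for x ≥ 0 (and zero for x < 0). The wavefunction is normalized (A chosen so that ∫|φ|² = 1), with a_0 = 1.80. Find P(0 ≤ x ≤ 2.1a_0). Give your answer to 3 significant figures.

P = ∫_{0}^{2.1a_0} |φ(x)|² dx.
With A² fixed by ∫|φ|² = 1, i.e. A² = (45·a_0^7/8)^(−1), substitute and integrate.
Substituting u = x/a_0, A² and the length scale cancel in the ratio: P = ∫_{0}^{2.1} u^6·e^(-2·u) du / ∫_{0}^{∞} u^6·e^(-2·u) du.
An antiderivative of u^6·e^(-2·u) is -(4·u^6 + 12·u^5 + 30·u^4 + 60·u^3 + 90·u^2 + 90·u + 45)·e^(-2·u)/8; evaluating from 0 to 2.1 gives ≈ 0.74552, while the full integral is 45/8.
Taking the ratio, P = 0.1325.

P ≈ 0.133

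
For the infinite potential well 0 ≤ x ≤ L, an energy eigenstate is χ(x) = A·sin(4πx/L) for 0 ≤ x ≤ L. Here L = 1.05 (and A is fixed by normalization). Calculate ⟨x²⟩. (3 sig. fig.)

⟨x^2⟩ ≈ 0.364

By definition ⟨x²⟩ = ∫ x^2 |χ(x)|² dx.
Since the A² factors cancel between numerator and denominator, ⟨x²⟩ = -L^2/(32·π^2) + L^2/3.
Putting L = 1.05 gives 0.3640.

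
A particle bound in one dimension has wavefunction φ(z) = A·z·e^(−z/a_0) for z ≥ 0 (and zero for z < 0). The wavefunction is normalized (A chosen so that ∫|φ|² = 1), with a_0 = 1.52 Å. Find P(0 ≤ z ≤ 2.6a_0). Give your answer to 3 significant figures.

P = ∫_{0}^{2.6a_0} |φ(z)|² dz.
Since A² = 1/(a_0^3/4), this is the region integral divided by the full normalization integral.
Let u = z/a_0; then A² and the length scale cancel, so P = ∫_{0}^{2.6} u^2·e^(-2·u) du ÷ ∫_{0}^{∞} u^2·e^(-2·u) du.
Using ∫ u^2·e^(-2·u) du = -(2·u^2 + 2·u + 1)·e^(-2·u)/4, the numerator is 1/4 - 493·e^(-26/5)/100 and the denominator is 1/4.
Taking the ratio, P = 0.8912.

P ≈ 0.891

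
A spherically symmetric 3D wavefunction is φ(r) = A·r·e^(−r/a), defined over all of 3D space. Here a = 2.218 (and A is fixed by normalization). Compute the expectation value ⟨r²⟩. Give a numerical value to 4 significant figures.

By definition ⟨r²⟩ = ∫ r^2 |φ(r)|² 4πr² dr.
Since the A² factors cancel between numerator and denominator, ⟨r²⟩ = 15·a^2/2.
With a = 2.218, ⟨r^2⟩ = 36.896.

⟨r^2⟩ ≈ 36.90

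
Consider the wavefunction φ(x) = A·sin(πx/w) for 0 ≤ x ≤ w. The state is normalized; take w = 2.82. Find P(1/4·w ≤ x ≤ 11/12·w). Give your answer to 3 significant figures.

The probability is P = ∫ |φ|² dx over [1/4·w, 11/12·w].
The normalization integral ∫|φ|²dx over the whole domain equals w/2·A², and A² cancels in the ratio.
In terms of u = x/w (A² and the length scale cancel between numerator and denominator), P = [∫_{1/4}^{11/12} sin(π·u)^2 du] / [∫_{0}^{1} sin(π·u)^2 du].
With ∫ sin(π·u)^2 du = u/2 - sin(2·π·u)/(4·π) + C, the region integral is 3/(8·π) + 1/3 and the full one is 1/2.
The result is P = (9 + 8·π)/(12·π).

P ≈ 0.905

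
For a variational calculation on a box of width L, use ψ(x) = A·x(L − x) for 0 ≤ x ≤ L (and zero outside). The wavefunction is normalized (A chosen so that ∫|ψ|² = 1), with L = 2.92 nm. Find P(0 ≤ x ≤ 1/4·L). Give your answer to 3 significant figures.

P = ∫_{0}^{1/4·L} |ψ(x)|² dx.
With A² fixed by ∫|ψ|² = 1, i.e. A² = (L^5/30)^(−1), substitute and integrate.
Let u = x/L; then A² and the length scale cancel, so P = ∫_{0}^{1/4} u^2·(1 - u)^2 du ÷ ∫_{0}^{1} u^2·(1 - u)^2 du.
Using ∫ u^2·(1 - u)^2 du = u^3·(6·u^2 - 15·u + 10)/30, the numerator is ≈ 0.0034505 and the denominator is 1/30.
Taking the ratio, P = 53/512.

P ≈ 0.104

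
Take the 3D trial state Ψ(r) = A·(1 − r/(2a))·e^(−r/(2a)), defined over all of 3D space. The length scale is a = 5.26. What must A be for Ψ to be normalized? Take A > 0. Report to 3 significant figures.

A ≈ 0.0165

Require ∫ |Ψ|² 4πr² dr = 1 over the whole domain.
Recall ∫₀^∞ r^m e^(−r/β) dr = m!·β^(m+1), carrying out the integral gives A² · 8·π·a^3.
Plugging in a = 5.26 yields A = 0.01653.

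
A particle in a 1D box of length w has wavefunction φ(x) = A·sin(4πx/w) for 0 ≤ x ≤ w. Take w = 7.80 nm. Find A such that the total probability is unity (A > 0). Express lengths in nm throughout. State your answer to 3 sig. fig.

We need A² ∫|f|² dx = 1, taking the integral from 0 to w.
Using sin²θ = (1 − cos 2θ)/2, carrying out the integral gives A² · w/2.
With w = 7.80: A² = 0.2564 and A = 0.5064.

A ≈ 0.506 nm^(-1/2)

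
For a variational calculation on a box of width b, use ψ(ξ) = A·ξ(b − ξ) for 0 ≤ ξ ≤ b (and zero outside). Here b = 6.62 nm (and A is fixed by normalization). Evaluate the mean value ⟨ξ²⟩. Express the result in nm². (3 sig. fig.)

⟨ξ^2⟩ ≈ 12.5 nm^2

By definition ⟨ξ²⟩ = ∫ ξ^2 |ψ(ξ)|² dξ.
Evaluating both integrals, ⟨ξ²⟩ = 2·b^2/7.
Putting b = 6.62 gives 12.52.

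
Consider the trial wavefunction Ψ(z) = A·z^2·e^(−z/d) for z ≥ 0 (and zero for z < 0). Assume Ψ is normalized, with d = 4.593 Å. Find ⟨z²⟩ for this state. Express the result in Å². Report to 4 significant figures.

⟨z^2⟩ ≈ 158.2 Å^2

The expectation value is the |Ψ|²-weighted average of z^2: ∫ z^2|Ψ|² dz.
Evaluating both integrals, ⟨z²⟩ = 15·d^2/2.
With d = 4.593, ⟨z^2⟩ = 158.22.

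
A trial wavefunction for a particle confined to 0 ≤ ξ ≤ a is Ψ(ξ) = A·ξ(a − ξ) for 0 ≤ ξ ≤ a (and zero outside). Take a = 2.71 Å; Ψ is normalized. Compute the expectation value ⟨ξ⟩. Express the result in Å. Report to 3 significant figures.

⟨ξ⟩ ≈ 1.36 Å

⟨ξ⟩ = ∫ ξ |Ψ|² dξ over the full domain.
Since the A² factors cancel between numerator and denominator, ⟨ξ⟩ = a/2.
With a = 2.71, ⟨ξ⟩ = 1.355.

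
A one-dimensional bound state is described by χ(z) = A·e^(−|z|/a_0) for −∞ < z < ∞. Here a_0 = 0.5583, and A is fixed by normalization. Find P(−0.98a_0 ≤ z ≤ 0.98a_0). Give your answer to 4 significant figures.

The probability is P = ∫ |χ|² dz over [−0.98a_0, 0.98a_0].
The normalization integral ∫|χ|²dz over the whole domain equals a_0·A², and A² cancels in the ratio.
Both integrals are even about z = 0, so only the z ≥ 0 halves are needed (the factors of 2 cancel). Substituting u = z/a_0, A² and the length scale cancel in the ratio: P = ∫_{0}^{0.98} e^(-2·u) du / ∫_{0}^{∞} e^(-2·u) du.
With ∫ e^(-2·u) du = -e^(-2·u)/2 + C, the region integral is 1/2 - e^(-49/25)/2 and the full one is 1/2.
Taking the ratio, P = 0.85914.

P ≈ 0.8591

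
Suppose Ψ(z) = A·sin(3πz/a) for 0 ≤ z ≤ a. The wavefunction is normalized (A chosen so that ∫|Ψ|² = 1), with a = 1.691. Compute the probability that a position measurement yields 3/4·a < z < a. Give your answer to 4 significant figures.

P = ∫_{3/4·a}^{a} |Ψ(z)|² dz.
The normalization integral ∫|Ψ|²dz over the whole domain equals a/2·A², and A² cancels in the ratio.
Substituting u = z/a, A² and the length scale cancel in the ratio: P = ∫_{3/4}^{1} sin(3·π·u)^2 du / ∫_{0}^{1} sin(3·π·u)^2 du.
With ∫ sin(3·π·u)^2 du = u/2 - sin(6·π·u)/(12·π) + C, the region integral is 1/(12·π) + 1/8 and the full one is 1/2.
Taking the ratio, P = (2 + 3·π)/(12·π).

P ≈ 0.3031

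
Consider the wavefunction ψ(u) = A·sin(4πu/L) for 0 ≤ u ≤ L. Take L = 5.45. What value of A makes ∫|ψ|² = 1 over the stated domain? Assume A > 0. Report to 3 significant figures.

A ≈ 0.606

The normalization condition is ∫|ψ|² du = 1 from 0 to L.
With ∫₀^L sin²(nπu/L) du = L/2, the integral (without the A² prefactor) comes out to L/2.
Hence A² = 1/[L/2].
With L = 5.45: A² = 0.3670 and A = 0.6058.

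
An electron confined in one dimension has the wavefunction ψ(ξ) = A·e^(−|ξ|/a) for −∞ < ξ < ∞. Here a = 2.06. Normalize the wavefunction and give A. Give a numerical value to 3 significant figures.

A ≈ 0.697

Require ∫ |ψ|² dξ = 1 over the whole domain.
Recall ∫₀^∞ ξ^m e^(−ξ/β) dξ = m!·β^(m+1), carrying out the integral gives A² · a.
So A² = (a)^(−1).
Substituting a = 2.06 gives A² = 0.4854, so A = 0.6967.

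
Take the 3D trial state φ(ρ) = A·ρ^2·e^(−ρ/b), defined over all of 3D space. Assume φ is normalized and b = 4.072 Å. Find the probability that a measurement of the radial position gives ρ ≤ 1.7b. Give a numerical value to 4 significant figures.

P = ∫ |φ|² 4πρ² dρ over ρ ≤ 1.7b.
A² is fixed by ∫₀^∞ 4πρ²|φ|² dρ = 1, i.e. A² = (45·π·b^7/2)^(−1).
Substituting u = ρ/b, A², 4π and the length scale all cancel in the ratio: P = ∫_{0}^{1.7} u^6·e^(-2·u) du / ∫_{0}^{∞} u^6·e^(-2·u) du.
Using ∫ u^6·e^(-2·u) du = -(4·u^6 + 12·u^5 + 30·u^4 + 60·u^3 + 90·u^2 + 90·u + 45)·e^(-2·u)/8, the numerator is ≈ 0.325424 and the denominator is 45/8.
This evaluates to P = 0.057853.

P ≈ 0.05785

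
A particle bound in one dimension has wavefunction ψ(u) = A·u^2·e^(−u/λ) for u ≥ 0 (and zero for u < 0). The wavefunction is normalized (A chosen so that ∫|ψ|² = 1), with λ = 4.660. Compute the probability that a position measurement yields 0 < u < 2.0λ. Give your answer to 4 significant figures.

|ψ|² is the probability density, so P = ∫_{0}^{2.0λ} |ψ|² du.
With A² fixed by ∫|ψ|² = 1, i.e. A² = (3·λ^5/4)^(−1), substitute and integrate.
Substituting t = u/λ, A² and the length scale cancel in the ratio: P = ∫_{0}^{2.0} t^4·e^(-2·t) dt / ∫_{0}^{∞} t^4·e^(-2·t) dt.
With ∫ t^4·e^(-2·t) dt = -(t^4/2 + t^3 + 3·t^2/2 + 3·t/2 + 3/4)·e^(-2·t) + C, the region integral is 3/4 - 103·e^(-4)/4 and the full one is 3/4.
Taking the ratio, P = 0.37116.

P ≈ 0.3712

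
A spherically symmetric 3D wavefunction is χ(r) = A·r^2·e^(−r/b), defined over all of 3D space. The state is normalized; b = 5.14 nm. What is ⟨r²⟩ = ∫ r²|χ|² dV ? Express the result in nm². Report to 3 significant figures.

By definition ⟨r²⟩ = ∫ r^2 |χ(r)|² 4πr² dr.
With ∫₀^∞ r^8 e^(−αr) dr = 8!/α^9, since the A² factors cancel between numerator and denominator, ⟨r²⟩ = 14·b^2.
Putting b = 5.14 gives 369.9.

⟨r^2⟩ ≈ 370 nm^2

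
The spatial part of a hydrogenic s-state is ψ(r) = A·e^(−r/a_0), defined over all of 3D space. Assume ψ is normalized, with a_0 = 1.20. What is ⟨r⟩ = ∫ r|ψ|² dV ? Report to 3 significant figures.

The expectation value is the |ψ|²-weighted average of r: ∫ r|ψ|² 4πr² dr.
Using ∫₀^∞ rⁿ e^(−αr) dr = n!/αⁿ⁺¹, since the A² factors cancel between numerator and denominator, ⟨r⟩ = 3·a_0/2.
Putting a_0 = 1.20 gives 1.800.

⟨r⟩ ≈ 1.80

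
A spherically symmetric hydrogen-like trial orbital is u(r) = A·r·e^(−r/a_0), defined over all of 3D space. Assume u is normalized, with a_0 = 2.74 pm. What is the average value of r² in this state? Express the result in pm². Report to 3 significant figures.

By definition ⟨r²⟩ = ∫ r^2 |u(r)|² 4πr² dr.
Recall ∫₀^∞ r^m e^(−r/β) dr = m!·β^(m+1), the ratio of the moment integral to the normalization integral gives ⟨r²⟩ = 15·a_0^2/2.
Putting a_0 = 2.74 gives 56.31.

⟨r^2⟩ ≈ 56.3 pm^2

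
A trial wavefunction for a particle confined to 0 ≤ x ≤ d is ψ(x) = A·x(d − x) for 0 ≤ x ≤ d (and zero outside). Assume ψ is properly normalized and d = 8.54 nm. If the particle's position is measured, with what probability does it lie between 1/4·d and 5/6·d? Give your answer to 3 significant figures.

P ≈ 0.861

P = ∫_{1/4·d}^{5/6·d} |ψ(x)|² dx.
The normalization integral ∫|ψ|²dx over the whole domain equals d^5/30·A², and A² cancels in the ratio.
In terms of u = x/d (A² and the length scale cancel between numerator and denominator), P = [∫_{1/4}^{5/6} u^2·(1 - u)^2 du] / [∫_{0}^{1} u^2·(1 - u)^2 du].
Using ∫ u^2·(1 - u)^2 du = u^3·(6·u^2 - 15·u + 10)/30, the numerator is ≈ 0.028700 and the denominator is 1/30.
Evaluating gives P = 0.8610.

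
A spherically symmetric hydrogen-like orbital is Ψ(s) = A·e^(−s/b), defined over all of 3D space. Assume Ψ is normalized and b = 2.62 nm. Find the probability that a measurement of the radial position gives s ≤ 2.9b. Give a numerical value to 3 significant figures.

Integrate the radial probability density 4πs²|Ψ|² over s ≤ 2.9b.
A² is fixed by ∫₀^∞ 4πs²|Ψ|² ds = 1, i.e. A² = (π·b^3)^(−1).
Let u = s/b; then A², 4π and the length scale all cancel, so P = ∫_{0}^{2.9} u^2·e^(-2·u) du ÷ ∫_{0}^{∞} u^2·e^(-2·u) du.
An antiderivative of u^2·e^(-2·u) is -(2·u^2 + 2·u + 1)·e^(-2·u)/4; evaluating from 0 to 2.9 gives 1/4 - 1181·e^(-29/5)/200, while the full integral is 1/4.
This evaluates to P = 0.9285.

P ≈ 0.928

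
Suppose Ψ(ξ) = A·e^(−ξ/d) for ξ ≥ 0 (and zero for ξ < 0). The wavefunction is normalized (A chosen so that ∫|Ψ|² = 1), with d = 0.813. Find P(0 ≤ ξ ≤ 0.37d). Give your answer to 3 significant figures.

P ≈ 0.523

The probability is P = ∫ |Ψ|² dξ over [0, 0.37d].
Since A² = 1/(d/2), this is the region integral divided by the full normalization integral.
Substituting u = ξ/d, A² and the length scale cancel in the ratio: P = ∫_{0}^{0.37} e^(-2·u) du / ∫_{0}^{∞} e^(-2·u) du.
An antiderivative of e^(-2·u) is -e^(-2·u)/2; evaluating from 0 to 0.37 gives 1/2 - e^(-37/50)/2, while the full integral is 1/2.
Taking the ratio, P = 0.5229.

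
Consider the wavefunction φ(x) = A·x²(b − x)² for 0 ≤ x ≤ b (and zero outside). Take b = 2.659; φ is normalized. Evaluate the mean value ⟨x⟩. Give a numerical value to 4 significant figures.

⟨x⟩ ≈ 1.330

⟨x⟩ = ∫ x |φ|² dx over the full domain.
Since the A² factors cancel between numerator and denominator, ⟨x⟩ = b/2.
With b = 2.659, ⟨x⟩ = 1.3295.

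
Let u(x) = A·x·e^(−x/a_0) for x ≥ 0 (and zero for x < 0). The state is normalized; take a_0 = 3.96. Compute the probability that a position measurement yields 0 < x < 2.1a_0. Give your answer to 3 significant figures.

The probability is P = ∫ |u|² dx over [0, 2.1a_0].
With A² fixed by ∫|u|² = 1, i.e. A² = (a_0^3/4)^(−1), substitute and integrate.
Substituting t = x/a_0, A² and the length scale cancel in the ratio: P = ∫_{0}^{2.1} t^2·e^(-2·t) dt / ∫_{0}^{∞} t^2·e^(-2·t) dt.
With ∫ t^2·e^(-2·t) dt = -(2·t^2 + 2·t + 1)·e^(-2·t)/4 + C, the region integral is 1/4 - 701·e^(-21/5)/200 and the full one is 1/4.
Evaluating gives P = 0.7898.

P ≈ 0.790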